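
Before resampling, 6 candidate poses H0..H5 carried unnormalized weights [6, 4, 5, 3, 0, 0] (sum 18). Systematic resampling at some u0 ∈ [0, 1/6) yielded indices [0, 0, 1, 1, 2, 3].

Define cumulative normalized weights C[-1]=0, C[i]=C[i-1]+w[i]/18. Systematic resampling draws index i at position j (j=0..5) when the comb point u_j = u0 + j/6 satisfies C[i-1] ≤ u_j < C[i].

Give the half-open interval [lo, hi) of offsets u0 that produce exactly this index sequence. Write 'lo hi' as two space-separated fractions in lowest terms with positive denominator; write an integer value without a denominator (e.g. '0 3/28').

C = [1/3, 5/9, 5/6, 1, 1, 1]
j=0 picked index 0: u0 ∈ [0, 1/3)
j=1 picked index 0: u0 ∈ [-1/6, 1/6)
j=2 picked index 1: u0 ∈ [0, 2/9)
j=3 picked index 1: u0 ∈ [-1/6, 1/18)
j=4 picked index 2: u0 ∈ [-1/9, 1/6)
j=5 picked index 3: u0 ∈ [0, 1/6)
intersection: [0, 1/18)

0 1/18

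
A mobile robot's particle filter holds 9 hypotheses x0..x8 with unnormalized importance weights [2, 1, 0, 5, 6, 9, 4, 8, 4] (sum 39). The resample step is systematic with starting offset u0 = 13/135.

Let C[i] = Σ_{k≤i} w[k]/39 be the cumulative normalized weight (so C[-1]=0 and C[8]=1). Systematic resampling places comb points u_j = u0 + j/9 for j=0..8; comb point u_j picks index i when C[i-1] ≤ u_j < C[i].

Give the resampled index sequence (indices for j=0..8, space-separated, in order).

3 4 4 5 5 6 7 7 8

C = [2/39, 1/13, 1/13, 8/39, 14/39, 23/39, 9/13, 35/39, 1]
j=0: u_0=13/135 ∈ [1/13, 8/39) → index 3
j=1: u_1=28/135 ∈ [8/39, 14/39) → index 4
j=2: u_2=43/135 ∈ [8/39, 14/39) → index 4
j=3: u_3=58/135 ∈ [14/39, 23/39) → index 5
j=4: u_4=73/135 ∈ [14/39, 23/39) → index 5
j=5: u_5=88/135 ∈ [23/39, 9/13) → index 6
j=6: u_6=103/135 ∈ [9/13, 35/39) → index 7
j=7: u_7=118/135 ∈ [9/13, 35/39) → index 7
j=8: u_8=133/135 ∈ [35/39, 1) → index 8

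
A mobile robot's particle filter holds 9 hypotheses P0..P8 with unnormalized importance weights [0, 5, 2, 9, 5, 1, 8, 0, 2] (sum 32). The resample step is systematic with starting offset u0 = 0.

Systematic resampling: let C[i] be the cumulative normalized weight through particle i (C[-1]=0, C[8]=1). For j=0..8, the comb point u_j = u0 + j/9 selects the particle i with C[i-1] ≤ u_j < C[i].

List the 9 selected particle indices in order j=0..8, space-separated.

C = [0, 5/32, 7/32, 1/2, 21/32, 11/16, 15/16, 15/16, 1]
j=0: u_0=0 ∈ [0, 5/32) → index 1
j=1: u_1=1/9 ∈ [0, 5/32) → index 1
j=2: u_2=2/9 ∈ [7/32, 1/2) → index 3
j=3: u_3=1/3 ∈ [7/32, 1/2) → index 3
j=4: u_4=4/9 ∈ [7/32, 1/2) → index 3
j=5: u_5=5/9 ∈ [1/2, 21/32) → index 4
j=6: u_6=2/3 ∈ [21/32, 11/16) → index 5
j=7: u_7=7/9 ∈ [11/16, 15/16) → index 6
j=8: u_8=8/9 ∈ [11/16, 15/16) → index 6

1 1 3 3 3 4 5 6 6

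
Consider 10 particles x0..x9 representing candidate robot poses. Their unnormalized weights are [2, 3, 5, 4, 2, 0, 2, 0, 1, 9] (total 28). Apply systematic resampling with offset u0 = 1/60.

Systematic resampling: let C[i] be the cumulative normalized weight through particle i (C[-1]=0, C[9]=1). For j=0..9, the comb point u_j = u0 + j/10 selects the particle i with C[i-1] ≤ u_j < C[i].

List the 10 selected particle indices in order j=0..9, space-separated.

C = [1/14, 5/28, 5/14, 1/2, 4/7, 4/7, 9/14, 9/14, 19/28, 1]
j=0: u_0=1/60 ∈ [0, 1/14) → index 0
j=1: u_1=7/60 ∈ [1/14, 5/28) → index 1
j=2: u_2=13/60 ∈ [5/28, 5/14) → index 2
j=3: u_3=19/60 ∈ [5/28, 5/14) → index 2
j=4: u_4=5/12 ∈ [5/14, 1/2) → index 3
j=5: u_5=31/60 ∈ [1/2, 4/7) → index 4
j=6: u_6=37/60 ∈ [4/7, 9/14) → index 6
j=7: u_7=43/60 ∈ [19/28, 1) → index 9
j=8: u_8=49/60 ∈ [19/28, 1) → index 9
j=9: u_9=11/12 ∈ [19/28, 1) → index 9

0 1 2 2 3 4 6 9 9 9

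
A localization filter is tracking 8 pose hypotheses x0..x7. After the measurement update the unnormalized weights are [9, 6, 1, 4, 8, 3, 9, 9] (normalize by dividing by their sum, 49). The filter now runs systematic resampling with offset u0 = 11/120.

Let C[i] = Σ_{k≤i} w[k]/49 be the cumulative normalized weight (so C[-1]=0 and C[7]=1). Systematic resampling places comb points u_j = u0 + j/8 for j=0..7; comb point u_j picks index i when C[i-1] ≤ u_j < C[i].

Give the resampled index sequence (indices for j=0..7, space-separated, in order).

C = [9/49, 15/49, 16/49, 20/49, 4/7, 31/49, 40/49, 1]
j=0: u_0=11/120 ∈ [0, 9/49) → index 0
j=1: u_1=13/60 ∈ [9/49, 15/49) → index 1
j=2: u_2=41/120 ∈ [16/49, 20/49) → index 3
j=3: u_3=7/15 ∈ [20/49, 4/7) → index 4
j=4: u_4=71/120 ∈ [4/7, 31/49) → index 5
j=5: u_5=43/60 ∈ [31/49, 40/49) → index 6
j=6: u_6=101/120 ∈ [40/49, 1) → index 7
j=7: u_7=29/30 ∈ [40/49, 1) → index 7

0 1 3 4 5 6 7 7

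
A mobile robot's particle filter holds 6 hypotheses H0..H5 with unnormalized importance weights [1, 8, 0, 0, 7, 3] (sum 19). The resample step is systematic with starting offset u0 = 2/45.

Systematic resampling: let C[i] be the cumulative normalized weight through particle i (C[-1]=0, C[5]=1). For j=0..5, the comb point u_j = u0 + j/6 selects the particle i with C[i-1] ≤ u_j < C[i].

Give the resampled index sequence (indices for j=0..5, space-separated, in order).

C = [1/19, 9/19, 9/19, 9/19, 16/19, 1]
j=0: u_0=2/45 ∈ [0, 1/19) → index 0
j=1: u_1=19/90 ∈ [1/19, 9/19) → index 1
j=2: u_2=17/45 ∈ [1/19, 9/19) → index 1
j=3: u_3=49/90 ∈ [9/19, 16/19) → index 4
j=4: u_4=32/45 ∈ [9/19, 16/19) → index 4
j=5: u_5=79/90 ∈ [16/19, 1) → index 5

0 1 1 4 4 5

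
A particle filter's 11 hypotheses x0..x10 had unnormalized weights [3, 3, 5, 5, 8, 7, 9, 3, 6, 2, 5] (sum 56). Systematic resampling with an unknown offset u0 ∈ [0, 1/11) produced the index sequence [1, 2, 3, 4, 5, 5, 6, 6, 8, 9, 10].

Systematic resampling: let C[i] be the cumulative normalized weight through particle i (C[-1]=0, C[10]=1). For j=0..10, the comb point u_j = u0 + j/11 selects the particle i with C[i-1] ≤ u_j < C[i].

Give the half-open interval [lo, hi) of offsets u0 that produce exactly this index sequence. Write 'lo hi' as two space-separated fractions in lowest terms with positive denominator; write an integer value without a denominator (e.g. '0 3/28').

C = [3/56, 3/28, 11/56, 2/7, 3/7, 31/56, 5/7, 43/56, 7/8, 51/56, 1]
j=0 picked index 1: u0 ∈ [3/56, 3/28)
j=1 picked index 2: u0 ∈ [5/308, 65/616)
j=2 picked index 3: u0 ∈ [9/616, 8/77)
j=3 picked index 4: u0 ∈ [1/77, 12/77)
j=4 picked index 5: u0 ∈ [5/77, 117/616)
j=5 picked index 5: u0 ∈ [-2/77, 61/616)
j=6 picked index 6: u0 ∈ [5/616, 13/77)
j=7 picked index 6: u0 ∈ [-51/616, 6/77)
j=8 picked index 8: u0 ∈ [25/616, 13/88)
j=9 picked index 9: u0 ∈ [5/88, 57/616)
j=10 picked index 10: u0 ∈ [1/616, 1/11)
intersection: [5/77, 6/77)

5/77 6/77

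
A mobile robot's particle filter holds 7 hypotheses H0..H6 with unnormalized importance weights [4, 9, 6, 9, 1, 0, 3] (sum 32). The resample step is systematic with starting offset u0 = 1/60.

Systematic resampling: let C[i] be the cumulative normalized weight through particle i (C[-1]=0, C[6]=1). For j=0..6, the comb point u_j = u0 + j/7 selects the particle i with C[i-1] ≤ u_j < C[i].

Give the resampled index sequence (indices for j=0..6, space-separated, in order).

C = [1/8, 13/32, 19/32, 7/8, 29/32, 29/32, 1]
j=0: u_0=1/60 ∈ [0, 1/8) → index 0
j=1: u_1=67/420 ∈ [1/8, 13/32) → index 1
j=2: u_2=127/420 ∈ [1/8, 13/32) → index 1
j=3: u_3=187/420 ∈ [13/32, 19/32) → index 2
j=4: u_4=247/420 ∈ [13/32, 19/32) → index 2
j=5: u_5=307/420 ∈ [19/32, 7/8) → index 3
j=6: u_6=367/420 ∈ [19/32, 7/8) → index 3

0 1 1 2 2 3 3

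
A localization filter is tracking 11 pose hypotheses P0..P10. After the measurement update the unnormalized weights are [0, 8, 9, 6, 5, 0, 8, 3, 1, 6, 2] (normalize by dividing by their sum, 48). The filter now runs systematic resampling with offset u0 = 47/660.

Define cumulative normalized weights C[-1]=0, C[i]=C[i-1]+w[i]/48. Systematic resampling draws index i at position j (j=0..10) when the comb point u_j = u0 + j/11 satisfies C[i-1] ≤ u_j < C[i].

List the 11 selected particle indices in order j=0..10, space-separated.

1 1 2 2 3 4 6 6 7 9 10

C = [0, 1/6, 17/48, 23/48, 7/12, 7/12, 3/4, 13/16, 5/6, 23/24, 1]
j=0: u_0=47/660 ∈ [0, 1/6) → index 1
j=1: u_1=107/660 ∈ [0, 1/6) → index 1
j=2: u_2=167/660 ∈ [1/6, 17/48) → index 2
j=3: u_3=227/660 ∈ [1/6, 17/48) → index 2
j=4: u_4=287/660 ∈ [17/48, 23/48) → index 3
j=5: u_5=347/660 ∈ [23/48, 7/12) → index 4
j=6: u_6=37/60 ∈ [7/12, 3/4) → index 6
j=7: u_7=467/660 ∈ [7/12, 3/4) → index 6
j=8: u_8=527/660 ∈ [3/4, 13/16) → index 7
j=9: u_9=587/660 ∈ [5/6, 23/24) → index 9
j=10: u_10=647/660 ∈ [23/24, 1) → index 10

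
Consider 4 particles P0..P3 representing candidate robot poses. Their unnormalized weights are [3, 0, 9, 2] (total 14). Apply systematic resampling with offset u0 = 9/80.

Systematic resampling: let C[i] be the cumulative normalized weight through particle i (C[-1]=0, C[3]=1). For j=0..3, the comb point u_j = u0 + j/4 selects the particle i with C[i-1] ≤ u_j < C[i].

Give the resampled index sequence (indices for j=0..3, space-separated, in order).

C = [3/14, 3/14, 6/7, 1]
j=0: u_0=9/80 ∈ [0, 3/14) → index 0
j=1: u_1=29/80 ∈ [3/14, 6/7) → index 2
j=2: u_2=49/80 ∈ [3/14, 6/7) → index 2
j=3: u_3=69/80 ∈ [6/7, 1) → index 3

0 2 2 3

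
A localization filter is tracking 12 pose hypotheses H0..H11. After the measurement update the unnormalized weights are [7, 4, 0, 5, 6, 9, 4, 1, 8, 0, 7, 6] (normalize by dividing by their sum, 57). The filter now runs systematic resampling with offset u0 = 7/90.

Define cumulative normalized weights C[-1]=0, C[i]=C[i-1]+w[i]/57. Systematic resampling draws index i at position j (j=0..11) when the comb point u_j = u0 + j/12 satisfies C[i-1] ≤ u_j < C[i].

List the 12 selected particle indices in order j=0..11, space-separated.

C = [7/57, 11/57, 11/57, 16/57, 22/57, 31/57, 35/57, 12/19, 44/57, 44/57, 17/19, 1]
j=0: u_0=7/90 ∈ [0, 7/57) → index 0
j=1: u_1=29/180 ∈ [7/57, 11/57) → index 1
j=2: u_2=11/45 ∈ [11/57, 16/57) → index 3
j=3: u_3=59/180 ∈ [16/57, 22/57) → index 4
j=4: u_4=37/90 ∈ [22/57, 31/57) → index 5
j=5: u_5=89/180 ∈ [22/57, 31/57) → index 5
j=6: u_6=26/45 ∈ [31/57, 35/57) → index 6
j=7: u_7=119/180 ∈ [12/19, 44/57) → index 8
j=8: u_8=67/90 ∈ [12/19, 44/57) → index 8
j=9: u_9=149/180 ∈ [44/57, 17/19) → index 10
j=10: u_10=41/45 ∈ [17/19, 1) → index 11
j=11: u_11=179/180 ∈ [17/19, 1) → index 11

0 1 3 4 5 5 6 8 8 10 11 11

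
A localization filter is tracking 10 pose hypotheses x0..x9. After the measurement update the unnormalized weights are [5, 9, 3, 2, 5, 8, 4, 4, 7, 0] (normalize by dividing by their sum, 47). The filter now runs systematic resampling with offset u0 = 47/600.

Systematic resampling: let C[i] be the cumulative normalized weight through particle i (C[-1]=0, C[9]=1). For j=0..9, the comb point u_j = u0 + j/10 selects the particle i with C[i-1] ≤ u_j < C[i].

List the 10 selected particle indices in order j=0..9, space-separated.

C = [5/47, 14/47, 17/47, 19/47, 24/47, 32/47, 36/47, 40/47, 1, 1]
j=0: u_0=47/600 ∈ [0, 5/47) → index 0
j=1: u_1=107/600 ∈ [5/47, 14/47) → index 1
j=2: u_2=167/600 ∈ [5/47, 14/47) → index 1
j=3: u_3=227/600 ∈ [17/47, 19/47) → index 3
j=4: u_4=287/600 ∈ [19/47, 24/47) → index 4
j=5: u_5=347/600 ∈ [24/47, 32/47) → index 5
j=6: u_6=407/600 ∈ [24/47, 32/47) → index 5
j=7: u_7=467/600 ∈ [36/47, 40/47) → index 7
j=8: u_8=527/600 ∈ [40/47, 1) → index 8
j=9: u_9=587/600 ∈ [40/47, 1) → index 8

0 1 1 3 4 5 5 7 8 8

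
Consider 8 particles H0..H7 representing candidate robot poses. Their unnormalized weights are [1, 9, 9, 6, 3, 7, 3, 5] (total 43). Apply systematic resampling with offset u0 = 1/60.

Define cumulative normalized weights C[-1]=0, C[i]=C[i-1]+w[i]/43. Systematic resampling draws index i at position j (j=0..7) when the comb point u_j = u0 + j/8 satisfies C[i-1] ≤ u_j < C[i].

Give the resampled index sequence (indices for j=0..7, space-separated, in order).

0 1 2 2 3 4 5 7

C = [1/43, 10/43, 19/43, 25/43, 28/43, 35/43, 38/43, 1]
j=0: u_0=1/60 ∈ [0, 1/43) → index 0
j=1: u_1=17/120 ∈ [1/43, 10/43) → index 1
j=2: u_2=4/15 ∈ [10/43, 19/43) → index 2
j=3: u_3=47/120 ∈ [10/43, 19/43) → index 2
j=4: u_4=31/60 ∈ [19/43, 25/43) → index 3
j=5: u_5=77/120 ∈ [25/43, 28/43) → index 4
j=6: u_6=23/30 ∈ [28/43, 35/43) → index 5
j=7: u_7=107/120 ∈ [38/43, 1) → index 7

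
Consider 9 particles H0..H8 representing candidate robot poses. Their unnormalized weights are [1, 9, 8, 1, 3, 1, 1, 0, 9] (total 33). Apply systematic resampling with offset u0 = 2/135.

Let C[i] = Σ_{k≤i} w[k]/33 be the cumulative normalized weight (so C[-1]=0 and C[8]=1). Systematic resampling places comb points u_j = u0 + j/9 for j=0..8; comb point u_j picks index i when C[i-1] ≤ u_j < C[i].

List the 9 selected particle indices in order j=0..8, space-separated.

0 1 1 2 2 3 5 8 8

C = [1/33, 10/33, 6/11, 19/33, 2/3, 23/33, 8/11, 8/11, 1]
j=0: u_0=2/135 ∈ [0, 1/33) → index 0
j=1: u_1=17/135 ∈ [1/33, 10/33) → index 1
j=2: u_2=32/135 ∈ [1/33, 10/33) → index 1
j=3: u_3=47/135 ∈ [10/33, 6/11) → index 2
j=4: u_4=62/135 ∈ [10/33, 6/11) → index 2
j=5: u_5=77/135 ∈ [6/11, 19/33) → index 3
j=6: u_6=92/135 ∈ [2/3, 23/33) → index 5
j=7: u_7=107/135 ∈ [8/11, 1) → index 8
j=8: u_8=122/135 ∈ [8/11, 1) → index 8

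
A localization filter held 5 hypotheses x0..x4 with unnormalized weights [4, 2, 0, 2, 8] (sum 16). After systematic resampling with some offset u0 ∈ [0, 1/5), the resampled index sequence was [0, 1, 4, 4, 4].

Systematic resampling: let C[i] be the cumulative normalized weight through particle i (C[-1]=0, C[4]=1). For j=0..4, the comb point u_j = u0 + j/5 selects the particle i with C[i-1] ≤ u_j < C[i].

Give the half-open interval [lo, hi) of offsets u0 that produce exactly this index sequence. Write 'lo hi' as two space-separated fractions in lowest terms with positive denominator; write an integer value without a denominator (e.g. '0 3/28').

C = [1/4, 3/8, 3/8, 1/2, 1]
j=0 picked index 0: u0 ∈ [0, 1/4)
j=1 picked index 1: u0 ∈ [1/20, 7/40)
j=2 picked index 4: u0 ∈ [1/10, 3/5)
j=3 picked index 4: u0 ∈ [-1/10, 2/5)
j=4 picked index 4: u0 ∈ [-3/10, 1/5)
intersection: [1/10, 7/40)

1/10 7/40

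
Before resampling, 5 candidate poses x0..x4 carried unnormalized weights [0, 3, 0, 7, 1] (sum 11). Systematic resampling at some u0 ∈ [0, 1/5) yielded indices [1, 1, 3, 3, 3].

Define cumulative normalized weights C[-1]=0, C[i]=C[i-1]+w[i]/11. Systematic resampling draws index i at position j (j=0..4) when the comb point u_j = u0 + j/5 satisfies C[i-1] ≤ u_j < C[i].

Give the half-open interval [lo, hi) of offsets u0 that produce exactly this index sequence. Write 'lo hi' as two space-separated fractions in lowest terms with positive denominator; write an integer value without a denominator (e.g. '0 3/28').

0 4/55

C = [0, 3/11, 3/11, 10/11, 1]
j=0 picked index 1: u0 ∈ [0, 3/11)
j=1 picked index 1: u0 ∈ [-1/5, 4/55)
j=2 picked index 3: u0 ∈ [-7/55, 28/55)
j=3 picked index 3: u0 ∈ [-18/55, 17/55)
j=4 picked index 3: u0 ∈ [-29/55, 6/55)
intersection: [0, 4/55)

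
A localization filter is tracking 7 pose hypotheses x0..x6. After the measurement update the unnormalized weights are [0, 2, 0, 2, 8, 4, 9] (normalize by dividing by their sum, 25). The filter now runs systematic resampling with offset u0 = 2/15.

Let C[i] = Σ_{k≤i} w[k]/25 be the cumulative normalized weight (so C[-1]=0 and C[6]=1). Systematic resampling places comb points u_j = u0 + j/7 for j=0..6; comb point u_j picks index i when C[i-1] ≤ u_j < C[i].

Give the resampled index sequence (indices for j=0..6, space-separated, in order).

3 4 4 5 6 6 6

C = [0, 2/25, 2/25, 4/25, 12/25, 16/25, 1]
j=0: u_0=2/15 ∈ [2/25, 4/25) → index 3
j=1: u_1=29/105 ∈ [4/25, 12/25) → index 4
j=2: u_2=44/105 ∈ [4/25, 12/25) → index 4
j=3: u_3=59/105 ∈ [12/25, 16/25) → index 5
j=4: u_4=74/105 ∈ [16/25, 1) → index 6
j=5: u_5=89/105 ∈ [16/25, 1) → index 6
j=6: u_6=104/105 ∈ [16/25, 1) → index 6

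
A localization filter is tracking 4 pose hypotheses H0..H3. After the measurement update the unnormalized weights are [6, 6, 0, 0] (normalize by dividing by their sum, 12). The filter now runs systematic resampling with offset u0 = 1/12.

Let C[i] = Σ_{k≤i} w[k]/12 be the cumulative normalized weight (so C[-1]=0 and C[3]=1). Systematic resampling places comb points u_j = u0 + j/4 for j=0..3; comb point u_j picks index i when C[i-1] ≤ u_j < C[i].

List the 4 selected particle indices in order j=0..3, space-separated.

C = [1/2, 1, 1, 1]
j=0: u_0=1/12 ∈ [0, 1/2) → index 0
j=1: u_1=1/3 ∈ [0, 1/2) → index 0
j=2: u_2=7/12 ∈ [1/2, 1) → index 1
j=3: u_3=5/6 ∈ [1/2, 1) → index 1

0 0 1 1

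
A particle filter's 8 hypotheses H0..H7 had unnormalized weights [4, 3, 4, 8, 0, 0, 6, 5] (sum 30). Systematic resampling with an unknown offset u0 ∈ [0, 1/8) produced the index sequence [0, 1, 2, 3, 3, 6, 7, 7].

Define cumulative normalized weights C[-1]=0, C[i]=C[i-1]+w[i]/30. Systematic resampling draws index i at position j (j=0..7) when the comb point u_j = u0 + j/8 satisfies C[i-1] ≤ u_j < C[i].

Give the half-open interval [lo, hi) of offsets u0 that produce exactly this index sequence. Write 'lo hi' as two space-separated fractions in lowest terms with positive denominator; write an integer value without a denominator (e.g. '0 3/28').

1/12 13/120

C = [2/15, 7/30, 11/30, 19/30, 19/30, 19/30, 5/6, 1]
j=0 picked index 0: u0 ∈ [0, 2/15)
j=1 picked index 1: u0 ∈ [1/120, 13/120)
j=2 picked index 2: u0 ∈ [-1/60, 7/60)
j=3 picked index 3: u0 ∈ [-1/120, 31/120)
j=4 picked index 3: u0 ∈ [-2/15, 2/15)
j=5 picked index 6: u0 ∈ [1/120, 5/24)
j=6 picked index 7: u0 ∈ [1/12, 1/4)
j=7 picked index 7: u0 ∈ [-1/24, 1/8)
intersection: [1/12, 13/120)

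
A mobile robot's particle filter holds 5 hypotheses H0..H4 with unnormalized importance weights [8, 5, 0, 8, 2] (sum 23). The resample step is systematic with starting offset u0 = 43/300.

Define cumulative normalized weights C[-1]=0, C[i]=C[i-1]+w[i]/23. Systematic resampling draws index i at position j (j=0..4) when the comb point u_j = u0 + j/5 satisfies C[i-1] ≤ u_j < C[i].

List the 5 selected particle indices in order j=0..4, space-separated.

0 0 1 3 4

C = [8/23, 13/23, 13/23, 21/23, 1]
j=0: u_0=43/300 ∈ [0, 8/23) → index 0
j=1: u_1=103/300 ∈ [0, 8/23) → index 0
j=2: u_2=163/300 ∈ [8/23, 13/23) → index 1
j=3: u_3=223/300 ∈ [13/23, 21/23) → index 3
j=4: u_4=283/300 ∈ [21/23, 1) → index 4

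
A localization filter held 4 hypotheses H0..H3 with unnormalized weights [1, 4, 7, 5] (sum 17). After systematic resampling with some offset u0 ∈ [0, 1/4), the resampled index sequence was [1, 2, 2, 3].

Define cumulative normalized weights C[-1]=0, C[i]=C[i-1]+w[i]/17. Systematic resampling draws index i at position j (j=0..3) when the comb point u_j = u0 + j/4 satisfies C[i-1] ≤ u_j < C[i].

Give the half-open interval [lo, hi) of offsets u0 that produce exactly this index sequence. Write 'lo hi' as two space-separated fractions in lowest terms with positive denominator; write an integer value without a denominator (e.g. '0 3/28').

1/17 7/34

C = [1/17, 5/17, 12/17, 1]
j=0 picked index 1: u0 ∈ [1/17, 5/17)
j=1 picked index 2: u0 ∈ [3/68, 31/68)
j=2 picked index 2: u0 ∈ [-7/34, 7/34)
j=3 picked index 3: u0 ∈ [-3/68, 1/4)
intersection: [1/17, 7/34)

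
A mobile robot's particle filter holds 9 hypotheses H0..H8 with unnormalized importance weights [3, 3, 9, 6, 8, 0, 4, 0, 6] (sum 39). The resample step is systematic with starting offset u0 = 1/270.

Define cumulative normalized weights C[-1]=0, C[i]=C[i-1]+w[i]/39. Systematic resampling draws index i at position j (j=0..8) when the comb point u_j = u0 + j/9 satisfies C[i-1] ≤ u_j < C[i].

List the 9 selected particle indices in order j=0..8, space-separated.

0 1 2 2 3 4 4 6 8

C = [1/13, 2/13, 5/13, 7/13, 29/39, 29/39, 11/13, 11/13, 1]
j=0: u_0=1/270 ∈ [0, 1/13) → index 0
j=1: u_1=31/270 ∈ [1/13, 2/13) → index 1
j=2: u_2=61/270 ∈ [2/13, 5/13) → index 2
j=3: u_3=91/270 ∈ [2/13, 5/13) → index 2
j=4: u_4=121/270 ∈ [5/13, 7/13) → index 3
j=5: u_5=151/270 ∈ [7/13, 29/39) → index 4
j=6: u_6=181/270 ∈ [7/13, 29/39) → index 4
j=7: u_7=211/270 ∈ [29/39, 11/13) → index 6
j=8: u_8=241/270 ∈ [11/13, 1) → index 8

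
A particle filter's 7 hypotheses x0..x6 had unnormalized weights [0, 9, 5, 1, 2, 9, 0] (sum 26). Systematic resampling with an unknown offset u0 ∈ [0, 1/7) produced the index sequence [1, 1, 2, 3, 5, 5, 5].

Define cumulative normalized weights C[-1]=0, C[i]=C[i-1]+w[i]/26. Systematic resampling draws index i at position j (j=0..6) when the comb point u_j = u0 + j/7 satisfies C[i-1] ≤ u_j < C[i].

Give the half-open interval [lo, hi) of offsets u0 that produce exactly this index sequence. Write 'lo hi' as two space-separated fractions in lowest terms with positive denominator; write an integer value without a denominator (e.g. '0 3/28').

10/91 1/7

C = [0, 9/26, 7/13, 15/26, 17/26, 1, 1]
j=0 picked index 1: u0 ∈ [0, 9/26)
j=1 picked index 1: u0 ∈ [-1/7, 37/182)
j=2 picked index 2: u0 ∈ [11/182, 23/91)
j=3 picked index 3: u0 ∈ [10/91, 27/182)
j=4 picked index 5: u0 ∈ [15/182, 3/7)
j=5 picked index 5: u0 ∈ [-11/182, 2/7)
j=6 picked index 5: u0 ∈ [-37/182, 1/7)
intersection: [10/91, 1/7)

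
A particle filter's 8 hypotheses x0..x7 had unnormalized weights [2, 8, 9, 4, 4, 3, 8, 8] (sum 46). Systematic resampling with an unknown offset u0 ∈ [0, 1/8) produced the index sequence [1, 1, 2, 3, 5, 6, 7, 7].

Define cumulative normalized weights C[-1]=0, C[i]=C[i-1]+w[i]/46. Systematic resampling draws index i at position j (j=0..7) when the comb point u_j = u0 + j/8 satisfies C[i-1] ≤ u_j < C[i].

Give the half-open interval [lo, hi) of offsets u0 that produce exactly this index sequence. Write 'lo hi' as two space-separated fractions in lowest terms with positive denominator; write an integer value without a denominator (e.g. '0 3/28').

C = [1/23, 5/23, 19/46, 1/2, 27/46, 15/23, 19/23, 1]
j=0 picked index 1: u0 ∈ [1/23, 5/23)
j=1 picked index 1: u0 ∈ [-15/184, 17/184)
j=2 picked index 2: u0 ∈ [-3/92, 15/92)
j=3 picked index 3: u0 ∈ [7/184, 1/8)
j=4 picked index 5: u0 ∈ [2/23, 7/46)
j=5 picked index 6: u0 ∈ [5/184, 37/184)
j=6 picked index 7: u0 ∈ [7/92, 1/4)
j=7 picked index 7: u0 ∈ [-9/184, 1/8)
intersection: [2/23, 17/184)

2/23 17/184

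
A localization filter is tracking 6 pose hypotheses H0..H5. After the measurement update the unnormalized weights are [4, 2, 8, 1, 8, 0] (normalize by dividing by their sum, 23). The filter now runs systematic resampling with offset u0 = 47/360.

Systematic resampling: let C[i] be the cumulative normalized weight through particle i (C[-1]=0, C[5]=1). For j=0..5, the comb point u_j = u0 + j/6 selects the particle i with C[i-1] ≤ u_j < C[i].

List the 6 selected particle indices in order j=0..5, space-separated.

C = [4/23, 6/23, 14/23, 15/23, 1, 1]
j=0: u_0=47/360 ∈ [0, 4/23) → index 0
j=1: u_1=107/360 ∈ [6/23, 14/23) → index 2
j=2: u_2=167/360 ∈ [6/23, 14/23) → index 2
j=3: u_3=227/360 ∈ [14/23, 15/23) → index 3
j=4: u_4=287/360 ∈ [15/23, 1) → index 4
j=5: u_5=347/360 ∈ [15/23, 1) → index 4

0 2 2 3 4 4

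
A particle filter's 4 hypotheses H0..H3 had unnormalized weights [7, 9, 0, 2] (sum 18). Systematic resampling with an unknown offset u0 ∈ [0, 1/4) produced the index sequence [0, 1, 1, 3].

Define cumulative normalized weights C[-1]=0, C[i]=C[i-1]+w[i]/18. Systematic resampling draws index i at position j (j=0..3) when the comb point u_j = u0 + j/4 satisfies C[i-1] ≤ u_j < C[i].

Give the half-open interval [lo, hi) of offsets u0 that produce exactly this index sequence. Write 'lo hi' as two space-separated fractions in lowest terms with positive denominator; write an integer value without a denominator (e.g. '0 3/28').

C = [7/18, 8/9, 8/9, 1]
j=0 picked index 0: u0 ∈ [0, 7/18)
j=1 picked index 1: u0 ∈ [5/36, 23/36)
j=2 picked index 1: u0 ∈ [-1/9, 7/18)
j=3 picked index 3: u0 ∈ [5/36, 1/4)
intersection: [5/36, 1/4)

5/36 1/4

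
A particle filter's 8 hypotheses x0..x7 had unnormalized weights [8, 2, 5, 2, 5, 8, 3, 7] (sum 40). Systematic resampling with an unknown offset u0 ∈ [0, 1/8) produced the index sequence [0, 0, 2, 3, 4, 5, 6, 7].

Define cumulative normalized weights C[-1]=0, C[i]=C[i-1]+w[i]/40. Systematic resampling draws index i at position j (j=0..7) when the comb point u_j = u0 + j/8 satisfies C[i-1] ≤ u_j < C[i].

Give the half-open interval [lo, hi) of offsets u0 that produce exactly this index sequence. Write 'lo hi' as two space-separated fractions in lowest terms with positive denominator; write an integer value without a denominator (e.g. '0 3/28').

0 1/20

C = [1/5, 1/4, 3/8, 17/40, 11/20, 3/4, 33/40, 1]
j=0 picked index 0: u0 ∈ [0, 1/5)
j=1 picked index 0: u0 ∈ [-1/8, 3/40)
j=2 picked index 2: u0 ∈ [0, 1/8)
j=3 picked index 3: u0 ∈ [0, 1/20)
j=4 picked index 4: u0 ∈ [-3/40, 1/20)
j=5 picked index 5: u0 ∈ [-3/40, 1/8)
j=6 picked index 6: u0 ∈ [0, 3/40)
j=7 picked index 7: u0 ∈ [-1/20, 1/8)
intersection: [0, 1/20)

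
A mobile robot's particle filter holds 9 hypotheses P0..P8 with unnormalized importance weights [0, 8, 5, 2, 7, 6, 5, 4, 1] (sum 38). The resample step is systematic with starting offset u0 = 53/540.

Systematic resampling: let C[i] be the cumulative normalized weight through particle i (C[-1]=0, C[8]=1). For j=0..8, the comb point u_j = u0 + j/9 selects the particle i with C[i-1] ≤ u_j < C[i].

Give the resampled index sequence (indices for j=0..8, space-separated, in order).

C = [0, 4/19, 13/38, 15/38, 11/19, 14/19, 33/38, 37/38, 1]
j=0: u_0=53/540 ∈ [0, 4/19) → index 1
j=1: u_1=113/540 ∈ [0, 4/19) → index 1
j=2: u_2=173/540 ∈ [4/19, 13/38) → index 2
j=3: u_3=233/540 ∈ [15/38, 11/19) → index 4
j=4: u_4=293/540 ∈ [15/38, 11/19) → index 4
j=5: u_5=353/540 ∈ [11/19, 14/19) → index 5
j=6: u_6=413/540 ∈ [14/19, 33/38) → index 6
j=7: u_7=473/540 ∈ [33/38, 37/38) → index 7
j=8: u_8=533/540 ∈ [37/38, 1) → index 8

1 1 2 4 4 5 6 7 8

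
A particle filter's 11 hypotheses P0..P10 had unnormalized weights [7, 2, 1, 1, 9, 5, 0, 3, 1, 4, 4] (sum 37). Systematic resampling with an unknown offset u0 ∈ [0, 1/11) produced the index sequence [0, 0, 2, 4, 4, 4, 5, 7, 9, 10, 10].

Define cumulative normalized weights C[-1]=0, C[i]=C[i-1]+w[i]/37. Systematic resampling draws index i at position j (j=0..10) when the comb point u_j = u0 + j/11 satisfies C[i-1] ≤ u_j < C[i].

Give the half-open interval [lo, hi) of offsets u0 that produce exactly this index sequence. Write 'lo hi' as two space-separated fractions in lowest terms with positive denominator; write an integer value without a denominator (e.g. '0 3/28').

30/407 35/407

C = [7/37, 9/37, 10/37, 11/37, 20/37, 25/37, 25/37, 28/37, 29/37, 33/37, 1]
j=0 picked index 0: u0 ∈ [0, 7/37)
j=1 picked index 0: u0 ∈ [-1/11, 40/407)
j=2 picked index 2: u0 ∈ [25/407, 36/407)
j=3 picked index 4: u0 ∈ [10/407, 109/407)
j=4 picked index 4: u0 ∈ [-27/407, 72/407)
j=5 picked index 4: u0 ∈ [-64/407, 35/407)
j=6 picked index 5: u0 ∈ [-2/407, 53/407)
j=7 picked index 7: u0 ∈ [16/407, 49/407)
j=8 picked index 9: u0 ∈ [23/407, 67/407)
j=9 picked index 10: u0 ∈ [30/407, 2/11)
j=10 picked index 10: u0 ∈ [-7/407, 1/11)
intersection: [30/407, 35/407)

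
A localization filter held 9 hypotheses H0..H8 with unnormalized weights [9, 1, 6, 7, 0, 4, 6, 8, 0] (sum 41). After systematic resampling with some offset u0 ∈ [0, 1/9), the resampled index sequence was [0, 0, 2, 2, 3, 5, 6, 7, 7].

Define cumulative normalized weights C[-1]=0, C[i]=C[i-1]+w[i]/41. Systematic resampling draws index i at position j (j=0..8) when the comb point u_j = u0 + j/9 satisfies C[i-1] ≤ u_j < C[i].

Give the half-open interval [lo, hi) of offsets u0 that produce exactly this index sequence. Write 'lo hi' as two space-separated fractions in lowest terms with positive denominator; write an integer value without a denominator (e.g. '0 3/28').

10/369 7/123

C = [9/41, 10/41, 16/41, 23/41, 23/41, 27/41, 33/41, 1, 1]
j=0 picked index 0: u0 ∈ [0, 9/41)
j=1 picked index 0: u0 ∈ [-1/9, 40/369)
j=2 picked index 2: u0 ∈ [8/369, 62/369)
j=3 picked index 2: u0 ∈ [-11/123, 7/123)
j=4 picked index 3: u0 ∈ [-20/369, 43/369)
j=5 picked index 5: u0 ∈ [2/369, 38/369)
j=6 picked index 6: u0 ∈ [-1/123, 17/123)
j=7 picked index 7: u0 ∈ [10/369, 2/9)
j=8 picked index 7: u0 ∈ [-31/369, 1/9)
intersection: [10/369, 7/123)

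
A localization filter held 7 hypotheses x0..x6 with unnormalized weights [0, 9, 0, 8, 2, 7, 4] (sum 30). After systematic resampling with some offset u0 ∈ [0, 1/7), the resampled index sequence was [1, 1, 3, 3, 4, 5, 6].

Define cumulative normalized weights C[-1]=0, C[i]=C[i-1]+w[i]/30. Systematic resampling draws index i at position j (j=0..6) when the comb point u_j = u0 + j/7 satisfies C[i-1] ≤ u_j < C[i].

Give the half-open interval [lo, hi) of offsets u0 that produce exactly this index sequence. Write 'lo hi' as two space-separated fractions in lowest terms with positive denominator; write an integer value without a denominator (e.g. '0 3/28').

C = [0, 3/10, 3/10, 17/30, 19/30, 13/15, 1]
j=0 picked index 1: u0 ∈ [0, 3/10)
j=1 picked index 1: u0 ∈ [-1/7, 11/70)
j=2 picked index 3: u0 ∈ [1/70, 59/210)
j=3 picked index 3: u0 ∈ [-9/70, 29/210)
j=4 picked index 4: u0 ∈ [-1/210, 13/210)
j=5 picked index 5: u0 ∈ [-17/210, 16/105)
j=6 picked index 6: u0 ∈ [1/105, 1/7)
intersection: [1/70, 13/210)

1/70 13/210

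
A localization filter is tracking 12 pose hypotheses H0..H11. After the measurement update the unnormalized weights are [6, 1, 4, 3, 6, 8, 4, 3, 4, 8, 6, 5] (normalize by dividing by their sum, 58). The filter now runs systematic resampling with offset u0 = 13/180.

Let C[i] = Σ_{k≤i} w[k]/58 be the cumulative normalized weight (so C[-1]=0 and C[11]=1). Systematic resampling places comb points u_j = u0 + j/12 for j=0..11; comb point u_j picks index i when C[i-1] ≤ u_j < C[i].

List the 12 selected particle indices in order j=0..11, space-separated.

0 2 3 4 5 6 7 8 9 10 10 11

C = [3/29, 7/58, 11/58, 7/29, 10/29, 14/29, 16/29, 35/58, 39/58, 47/58, 53/58, 1]
j=0: u_0=13/180 ∈ [0, 3/29) → index 0
j=1: u_1=7/45 ∈ [7/58, 11/58) → index 2
j=2: u_2=43/180 ∈ [11/58, 7/29) → index 3
j=3: u_3=29/90 ∈ [7/29, 10/29) → index 4
j=4: u_4=73/180 ∈ [10/29, 14/29) → index 5
j=5: u_5=22/45 ∈ [14/29, 16/29) → index 6
j=6: u_6=103/180 ∈ [16/29, 35/58) → index 7
j=7: u_7=59/90 ∈ [35/58, 39/58) → index 8
j=8: u_8=133/180 ∈ [39/58, 47/58) → index 9
j=9: u_9=37/45 ∈ [47/58, 53/58) → index 10
j=10: u_10=163/180 ∈ [47/58, 53/58) → index 10
j=11: u_11=89/90 ∈ [53/58, 1) → index 11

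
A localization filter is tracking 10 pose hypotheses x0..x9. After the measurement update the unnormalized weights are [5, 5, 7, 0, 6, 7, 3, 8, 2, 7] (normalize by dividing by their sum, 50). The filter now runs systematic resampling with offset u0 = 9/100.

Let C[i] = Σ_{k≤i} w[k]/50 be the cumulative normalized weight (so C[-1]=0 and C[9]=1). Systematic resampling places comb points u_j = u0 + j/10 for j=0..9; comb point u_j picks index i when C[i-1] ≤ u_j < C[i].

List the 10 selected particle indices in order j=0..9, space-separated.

0 1 2 4 5 5 7 7 9 9

C = [1/10, 1/5, 17/50, 17/50, 23/50, 3/5, 33/50, 41/50, 43/50, 1]
j=0: u_0=9/100 ∈ [0, 1/10) → index 0
j=1: u_1=19/100 ∈ [1/10, 1/5) → index 1
j=2: u_2=29/100 ∈ [1/5, 17/50) → index 2
j=3: u_3=39/100 ∈ [17/50, 23/50) → index 4
j=4: u_4=49/100 ∈ [23/50, 3/5) → index 5
j=5: u_5=59/100 ∈ [23/50, 3/5) → index 5
j=6: u_6=69/100 ∈ [33/50, 41/50) → index 7
j=7: u_7=79/100 ∈ [33/50, 41/50) → index 7
j=8: u_8=89/100 ∈ [43/50, 1) → index 9
j=9: u_9=99/100 ∈ [43/50, 1) → index 9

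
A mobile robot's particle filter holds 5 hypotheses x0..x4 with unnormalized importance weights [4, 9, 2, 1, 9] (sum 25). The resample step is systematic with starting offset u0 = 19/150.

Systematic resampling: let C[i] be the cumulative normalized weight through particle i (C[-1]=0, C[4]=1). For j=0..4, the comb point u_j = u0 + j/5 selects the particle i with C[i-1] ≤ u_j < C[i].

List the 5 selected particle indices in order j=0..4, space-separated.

C = [4/25, 13/25, 3/5, 16/25, 1]
j=0: u_0=19/150 ∈ [0, 4/25) → index 0
j=1: u_1=49/150 ∈ [4/25, 13/25) → index 1
j=2: u_2=79/150 ∈ [13/25, 3/5) → index 2
j=3: u_3=109/150 ∈ [16/25, 1) → index 4
j=4: u_4=139/150 ∈ [16/25, 1) → index 4

0 1 2 4 4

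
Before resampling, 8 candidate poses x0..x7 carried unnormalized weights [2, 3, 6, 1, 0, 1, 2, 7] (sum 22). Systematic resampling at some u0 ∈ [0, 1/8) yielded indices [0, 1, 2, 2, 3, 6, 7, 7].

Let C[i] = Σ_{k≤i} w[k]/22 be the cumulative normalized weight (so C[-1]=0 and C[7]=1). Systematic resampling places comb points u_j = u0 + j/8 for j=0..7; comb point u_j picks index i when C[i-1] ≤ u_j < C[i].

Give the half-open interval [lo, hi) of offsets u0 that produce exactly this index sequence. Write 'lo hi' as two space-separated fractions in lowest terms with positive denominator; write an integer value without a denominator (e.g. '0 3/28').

C = [1/11, 5/22, 1/2, 6/11, 6/11, 13/22, 15/22, 1]
j=0 picked index 0: u0 ∈ [0, 1/11)
j=1 picked index 1: u0 ∈ [-3/88, 9/88)
j=2 picked index 2: u0 ∈ [-1/44, 1/4)
j=3 picked index 2: u0 ∈ [-13/88, 1/8)
j=4 picked index 3: u0 ∈ [0, 1/22)
j=5 picked index 6: u0 ∈ [-3/88, 5/88)
j=6 picked index 7: u0 ∈ [-3/44, 1/4)
j=7 picked index 7: u0 ∈ [-17/88, 1/8)
intersection: [0, 1/22)

0 1/22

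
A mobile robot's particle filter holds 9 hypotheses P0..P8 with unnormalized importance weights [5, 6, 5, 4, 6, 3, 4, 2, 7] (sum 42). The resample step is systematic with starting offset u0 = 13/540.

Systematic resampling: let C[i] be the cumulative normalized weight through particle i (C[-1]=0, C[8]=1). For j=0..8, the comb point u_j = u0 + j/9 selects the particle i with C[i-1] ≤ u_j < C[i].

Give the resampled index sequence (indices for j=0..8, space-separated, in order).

0 1 1 2 3 4 6 7 8

C = [5/42, 11/42, 8/21, 10/21, 13/21, 29/42, 11/14, 5/6, 1]
j=0: u_0=13/540 ∈ [0, 5/42) → index 0
j=1: u_1=73/540 ∈ [5/42, 11/42) → index 1
j=2: u_2=133/540 ∈ [5/42, 11/42) → index 1
j=3: u_3=193/540 ∈ [11/42, 8/21) → index 2
j=4: u_4=253/540 ∈ [8/21, 10/21) → index 3
j=5: u_5=313/540 ∈ [10/21, 13/21) → index 4
j=6: u_6=373/540 ∈ [29/42, 11/14) → index 6
j=7: u_7=433/540 ∈ [11/14, 5/6) → index 7
j=8: u_8=493/540 ∈ [5/6, 1) → index 8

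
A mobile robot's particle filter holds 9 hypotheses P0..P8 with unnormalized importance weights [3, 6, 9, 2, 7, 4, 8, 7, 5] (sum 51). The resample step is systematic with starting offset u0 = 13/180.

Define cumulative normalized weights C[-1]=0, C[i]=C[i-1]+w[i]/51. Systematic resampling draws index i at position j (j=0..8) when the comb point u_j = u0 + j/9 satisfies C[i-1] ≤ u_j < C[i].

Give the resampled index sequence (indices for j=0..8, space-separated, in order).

1 2 2 4 4 6 6 7 8

C = [1/17, 3/17, 6/17, 20/51, 9/17, 31/51, 13/17, 46/51, 1]
j=0: u_0=13/180 ∈ [1/17, 3/17) → index 1
j=1: u_1=11/60 ∈ [3/17, 6/17) → index 2
j=2: u_2=53/180 ∈ [3/17, 6/17) → index 2
j=3: u_3=73/180 ∈ [20/51, 9/17) → index 4
j=4: u_4=31/60 ∈ [20/51, 9/17) → index 4
j=5: u_5=113/180 ∈ [31/51, 13/17) → index 6
j=6: u_6=133/180 ∈ [31/51, 13/17) → index 6
j=7: u_7=17/20 ∈ [13/17, 46/51) → index 7
j=8: u_8=173/180 ∈ [46/51, 1) → index 8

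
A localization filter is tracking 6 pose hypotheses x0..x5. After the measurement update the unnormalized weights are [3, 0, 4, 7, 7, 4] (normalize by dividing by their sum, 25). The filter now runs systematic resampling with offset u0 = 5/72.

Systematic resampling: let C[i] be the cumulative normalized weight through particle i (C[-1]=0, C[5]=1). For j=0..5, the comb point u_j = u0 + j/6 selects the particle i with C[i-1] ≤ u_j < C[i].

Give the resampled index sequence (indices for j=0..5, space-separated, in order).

0 2 3 4 4 5

C = [3/25, 3/25, 7/25, 14/25, 21/25, 1]
j=0: u_0=5/72 ∈ [0, 3/25) → index 0
j=1: u_1=17/72 ∈ [3/25, 7/25) → index 2
j=2: u_2=29/72 ∈ [7/25, 14/25) → index 3
j=3: u_3=41/72 ∈ [14/25, 21/25) → index 4
j=4: u_4=53/72 ∈ [14/25, 21/25) → index 4
j=5: u_5=65/72 ∈ [21/25, 1) → index 5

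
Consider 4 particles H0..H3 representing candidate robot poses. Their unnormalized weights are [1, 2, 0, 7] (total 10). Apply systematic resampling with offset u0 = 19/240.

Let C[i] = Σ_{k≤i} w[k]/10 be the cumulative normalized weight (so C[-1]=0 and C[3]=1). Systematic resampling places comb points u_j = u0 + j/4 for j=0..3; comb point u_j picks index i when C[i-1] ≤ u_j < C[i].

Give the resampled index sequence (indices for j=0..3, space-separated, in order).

0 3 3 3

C = [1/10, 3/10, 3/10, 1]
j=0: u_0=19/240 ∈ [0, 1/10) → index 0
j=1: u_1=79/240 ∈ [3/10, 1) → index 3
j=2: u_2=139/240 ∈ [3/10, 1) → index 3
j=3: u_3=199/240 ∈ [3/10, 1) → index 3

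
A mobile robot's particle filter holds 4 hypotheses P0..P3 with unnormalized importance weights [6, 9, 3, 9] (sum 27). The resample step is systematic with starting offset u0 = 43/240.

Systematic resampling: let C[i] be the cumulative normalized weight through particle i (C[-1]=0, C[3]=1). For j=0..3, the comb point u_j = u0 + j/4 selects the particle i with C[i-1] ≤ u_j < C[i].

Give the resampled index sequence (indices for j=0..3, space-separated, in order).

C = [2/9, 5/9, 2/3, 1]
j=0: u_0=43/240 ∈ [0, 2/9) → index 0
j=1: u_1=103/240 ∈ [2/9, 5/9) → index 1
j=2: u_2=163/240 ∈ [2/3, 1) → index 3
j=3: u_3=223/240 ∈ [2/3, 1) → index 3

0 1 3 3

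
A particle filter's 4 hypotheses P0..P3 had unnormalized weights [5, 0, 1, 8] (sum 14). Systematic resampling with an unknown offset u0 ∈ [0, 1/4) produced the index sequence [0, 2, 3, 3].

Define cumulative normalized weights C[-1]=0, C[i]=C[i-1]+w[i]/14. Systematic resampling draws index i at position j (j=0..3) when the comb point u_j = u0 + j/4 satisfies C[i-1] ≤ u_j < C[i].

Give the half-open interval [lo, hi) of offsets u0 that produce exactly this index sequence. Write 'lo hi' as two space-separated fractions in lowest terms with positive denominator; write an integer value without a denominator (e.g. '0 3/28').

3/28 5/28

C = [5/14, 5/14, 3/7, 1]
j=0 picked index 0: u0 ∈ [0, 5/14)
j=1 picked index 2: u0 ∈ [3/28, 5/28)
j=2 picked index 3: u0 ∈ [-1/14, 1/2)
j=3 picked index 3: u0 ∈ [-9/28, 1/4)
intersection: [3/28, 5/28)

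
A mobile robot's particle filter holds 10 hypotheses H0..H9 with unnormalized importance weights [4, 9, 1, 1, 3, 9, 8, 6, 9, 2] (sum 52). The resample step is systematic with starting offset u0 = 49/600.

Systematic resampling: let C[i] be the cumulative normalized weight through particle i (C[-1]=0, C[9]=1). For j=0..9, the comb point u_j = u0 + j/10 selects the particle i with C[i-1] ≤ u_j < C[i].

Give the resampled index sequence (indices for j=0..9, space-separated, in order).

C = [1/13, 1/4, 7/26, 15/52, 9/26, 27/52, 35/52, 41/52, 25/26, 1]
j=0: u_0=49/600 ∈ [1/13, 1/4) → index 1
j=1: u_1=109/600 ∈ [1/13, 1/4) → index 1
j=2: u_2=169/600 ∈ [7/26, 15/52) → index 3
j=3: u_3=229/600 ∈ [9/26, 27/52) → index 5
j=4: u_4=289/600 ∈ [9/26, 27/52) → index 5
j=5: u_5=349/600 ∈ [27/52, 35/52) → index 6
j=6: u_6=409/600 ∈ [35/52, 41/52) → index 7
j=7: u_7=469/600 ∈ [35/52, 41/52) → index 7
j=8: u_8=529/600 ∈ [41/52, 25/26) → index 8
j=9: u_9=589/600 ∈ [25/26, 1) → index 9

1 1 3 5 5 6 7 7 8 9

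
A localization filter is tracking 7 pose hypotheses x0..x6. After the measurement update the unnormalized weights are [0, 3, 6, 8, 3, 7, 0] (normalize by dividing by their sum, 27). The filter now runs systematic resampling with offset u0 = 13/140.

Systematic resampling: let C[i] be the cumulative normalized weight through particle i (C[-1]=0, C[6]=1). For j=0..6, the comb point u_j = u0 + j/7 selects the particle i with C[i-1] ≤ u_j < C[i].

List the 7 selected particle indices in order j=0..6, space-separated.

C = [0, 1/9, 1/3, 17/27, 20/27, 1, 1]
j=0: u_0=13/140 ∈ [0, 1/9) → index 1
j=1: u_1=33/140 ∈ [1/9, 1/3) → index 2
j=2: u_2=53/140 ∈ [1/3, 17/27) → index 3
j=3: u_3=73/140 ∈ [1/3, 17/27) → index 3
j=4: u_4=93/140 ∈ [17/27, 20/27) → index 4
j=5: u_5=113/140 ∈ [20/27, 1) → index 5
j=6: u_6=19/20 ∈ [20/27, 1) → index 5

1 2 3 3 4 5 5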